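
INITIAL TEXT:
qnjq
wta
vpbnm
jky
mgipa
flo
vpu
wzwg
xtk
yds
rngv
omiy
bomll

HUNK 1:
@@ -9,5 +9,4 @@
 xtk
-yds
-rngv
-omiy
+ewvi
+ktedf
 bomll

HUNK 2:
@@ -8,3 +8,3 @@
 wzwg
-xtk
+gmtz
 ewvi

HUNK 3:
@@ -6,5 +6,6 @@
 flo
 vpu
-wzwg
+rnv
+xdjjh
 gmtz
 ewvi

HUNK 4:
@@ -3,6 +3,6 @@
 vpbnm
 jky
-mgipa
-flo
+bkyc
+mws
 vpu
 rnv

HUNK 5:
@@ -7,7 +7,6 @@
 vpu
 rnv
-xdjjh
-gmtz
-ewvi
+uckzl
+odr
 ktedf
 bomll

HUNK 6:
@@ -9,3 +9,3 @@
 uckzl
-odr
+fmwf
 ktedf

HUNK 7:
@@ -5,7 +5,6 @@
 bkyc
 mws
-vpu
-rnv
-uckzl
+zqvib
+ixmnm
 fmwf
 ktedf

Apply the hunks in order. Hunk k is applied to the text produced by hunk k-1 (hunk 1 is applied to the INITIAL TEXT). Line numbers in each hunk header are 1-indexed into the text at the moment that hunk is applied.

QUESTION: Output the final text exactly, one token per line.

Hunk 1: at line 9 remove [yds,rngv,omiy] add [ewvi,ktedf] -> 12 lines: qnjq wta vpbnm jky mgipa flo vpu wzwg xtk ewvi ktedf bomll
Hunk 2: at line 8 remove [xtk] add [gmtz] -> 12 lines: qnjq wta vpbnm jky mgipa flo vpu wzwg gmtz ewvi ktedf bomll
Hunk 3: at line 6 remove [wzwg] add [rnv,xdjjh] -> 13 lines: qnjq wta vpbnm jky mgipa flo vpu rnv xdjjh gmtz ewvi ktedf bomll
Hunk 4: at line 3 remove [mgipa,flo] add [bkyc,mws] -> 13 lines: qnjq wta vpbnm jky bkyc mws vpu rnv xdjjh gmtz ewvi ktedf bomll
Hunk 5: at line 7 remove [xdjjh,gmtz,ewvi] add [uckzl,odr] -> 12 lines: qnjq wta vpbnm jky bkyc mws vpu rnv uckzl odr ktedf bomll
Hunk 6: at line 9 remove [odr] add [fmwf] -> 12 lines: qnjq wta vpbnm jky bkyc mws vpu rnv uckzl fmwf ktedf bomll
Hunk 7: at line 5 remove [vpu,rnv,uckzl] add [zqvib,ixmnm] -> 11 lines: qnjq wta vpbnm jky bkyc mws zqvib ixmnm fmwf ktedf bomll

Answer: qnjq
wta
vpbnm
jky
bkyc
mws
zqvib
ixmnm
fmwf
ktedf
bomll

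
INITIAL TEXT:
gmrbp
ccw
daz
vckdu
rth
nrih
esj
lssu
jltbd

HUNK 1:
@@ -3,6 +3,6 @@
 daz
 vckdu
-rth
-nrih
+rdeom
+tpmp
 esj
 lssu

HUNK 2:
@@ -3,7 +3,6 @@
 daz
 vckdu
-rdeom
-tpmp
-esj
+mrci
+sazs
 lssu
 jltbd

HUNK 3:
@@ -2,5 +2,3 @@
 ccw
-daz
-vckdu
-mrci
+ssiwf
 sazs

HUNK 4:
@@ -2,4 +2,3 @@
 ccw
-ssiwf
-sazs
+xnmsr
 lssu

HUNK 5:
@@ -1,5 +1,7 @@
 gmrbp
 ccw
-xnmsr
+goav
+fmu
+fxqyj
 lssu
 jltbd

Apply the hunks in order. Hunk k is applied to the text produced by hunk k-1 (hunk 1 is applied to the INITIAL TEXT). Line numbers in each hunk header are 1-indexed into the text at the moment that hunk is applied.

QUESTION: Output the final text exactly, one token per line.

Answer: gmrbp
ccw
goav
fmu
fxqyj
lssu
jltbd

Derivation:
Hunk 1: at line 3 remove [rth,nrih] add [rdeom,tpmp] -> 9 lines: gmrbp ccw daz vckdu rdeom tpmp esj lssu jltbd
Hunk 2: at line 3 remove [rdeom,tpmp,esj] add [mrci,sazs] -> 8 lines: gmrbp ccw daz vckdu mrci sazs lssu jltbd
Hunk 3: at line 2 remove [daz,vckdu,mrci] add [ssiwf] -> 6 lines: gmrbp ccw ssiwf sazs lssu jltbd
Hunk 4: at line 2 remove [ssiwf,sazs] add [xnmsr] -> 5 lines: gmrbp ccw xnmsr lssu jltbd
Hunk 5: at line 1 remove [xnmsr] add [goav,fmu,fxqyj] -> 7 lines: gmrbp ccw goav fmu fxqyj lssu jltbd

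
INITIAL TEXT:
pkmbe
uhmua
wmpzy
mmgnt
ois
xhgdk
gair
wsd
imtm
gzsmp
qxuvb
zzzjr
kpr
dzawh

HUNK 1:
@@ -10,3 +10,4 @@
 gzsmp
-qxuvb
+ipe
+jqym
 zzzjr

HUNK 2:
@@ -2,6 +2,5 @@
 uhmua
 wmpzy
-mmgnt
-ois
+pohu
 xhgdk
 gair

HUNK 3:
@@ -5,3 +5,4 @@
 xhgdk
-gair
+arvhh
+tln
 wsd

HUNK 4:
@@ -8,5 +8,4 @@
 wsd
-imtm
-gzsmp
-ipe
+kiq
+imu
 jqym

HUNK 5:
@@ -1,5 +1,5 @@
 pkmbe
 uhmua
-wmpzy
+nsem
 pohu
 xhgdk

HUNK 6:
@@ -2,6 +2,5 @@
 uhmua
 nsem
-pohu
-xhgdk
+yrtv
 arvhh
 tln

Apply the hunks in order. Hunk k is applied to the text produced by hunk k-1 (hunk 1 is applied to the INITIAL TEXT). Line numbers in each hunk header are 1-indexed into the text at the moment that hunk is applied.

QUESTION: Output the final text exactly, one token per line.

Answer: pkmbe
uhmua
nsem
yrtv
arvhh
tln
wsd
kiq
imu
jqym
zzzjr
kpr
dzawh

Derivation:
Hunk 1: at line 10 remove [qxuvb] add [ipe,jqym] -> 15 lines: pkmbe uhmua wmpzy mmgnt ois xhgdk gair wsd imtm gzsmp ipe jqym zzzjr kpr dzawh
Hunk 2: at line 2 remove [mmgnt,ois] add [pohu] -> 14 lines: pkmbe uhmua wmpzy pohu xhgdk gair wsd imtm gzsmp ipe jqym zzzjr kpr dzawh
Hunk 3: at line 5 remove [gair] add [arvhh,tln] -> 15 lines: pkmbe uhmua wmpzy pohu xhgdk arvhh tln wsd imtm gzsmp ipe jqym zzzjr kpr dzawh
Hunk 4: at line 8 remove [imtm,gzsmp,ipe] add [kiq,imu] -> 14 lines: pkmbe uhmua wmpzy pohu xhgdk arvhh tln wsd kiq imu jqym zzzjr kpr dzawh
Hunk 5: at line 1 remove [wmpzy] add [nsem] -> 14 lines: pkmbe uhmua nsem pohu xhgdk arvhh tln wsd kiq imu jqym zzzjr kpr dzawh
Hunk 6: at line 2 remove [pohu,xhgdk] add [yrtv] -> 13 lines: pkmbe uhmua nsem yrtv arvhh tln wsd kiq imu jqym zzzjr kpr dzawh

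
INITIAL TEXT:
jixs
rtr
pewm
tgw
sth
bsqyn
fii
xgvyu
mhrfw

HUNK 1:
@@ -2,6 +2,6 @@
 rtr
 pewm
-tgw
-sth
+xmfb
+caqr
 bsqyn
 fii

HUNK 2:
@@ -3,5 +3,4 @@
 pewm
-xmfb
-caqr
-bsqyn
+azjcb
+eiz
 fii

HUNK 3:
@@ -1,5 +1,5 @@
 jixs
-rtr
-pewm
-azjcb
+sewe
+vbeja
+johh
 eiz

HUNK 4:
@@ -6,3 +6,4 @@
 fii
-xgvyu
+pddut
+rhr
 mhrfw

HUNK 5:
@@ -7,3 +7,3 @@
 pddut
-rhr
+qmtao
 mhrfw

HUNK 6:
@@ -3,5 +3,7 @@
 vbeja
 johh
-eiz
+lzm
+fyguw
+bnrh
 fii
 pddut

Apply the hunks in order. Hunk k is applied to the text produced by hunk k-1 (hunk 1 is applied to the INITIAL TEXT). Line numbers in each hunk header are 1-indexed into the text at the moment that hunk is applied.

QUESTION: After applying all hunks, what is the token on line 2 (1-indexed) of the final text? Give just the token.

Hunk 1: at line 2 remove [tgw,sth] add [xmfb,caqr] -> 9 lines: jixs rtr pewm xmfb caqr bsqyn fii xgvyu mhrfw
Hunk 2: at line 3 remove [xmfb,caqr,bsqyn] add [azjcb,eiz] -> 8 lines: jixs rtr pewm azjcb eiz fii xgvyu mhrfw
Hunk 3: at line 1 remove [rtr,pewm,azjcb] add [sewe,vbeja,johh] -> 8 lines: jixs sewe vbeja johh eiz fii xgvyu mhrfw
Hunk 4: at line 6 remove [xgvyu] add [pddut,rhr] -> 9 lines: jixs sewe vbeja johh eiz fii pddut rhr mhrfw
Hunk 5: at line 7 remove [rhr] add [qmtao] -> 9 lines: jixs sewe vbeja johh eiz fii pddut qmtao mhrfw
Hunk 6: at line 3 remove [eiz] add [lzm,fyguw,bnrh] -> 11 lines: jixs sewe vbeja johh lzm fyguw bnrh fii pddut qmtao mhrfw
Final line 2: sewe

Answer: sewe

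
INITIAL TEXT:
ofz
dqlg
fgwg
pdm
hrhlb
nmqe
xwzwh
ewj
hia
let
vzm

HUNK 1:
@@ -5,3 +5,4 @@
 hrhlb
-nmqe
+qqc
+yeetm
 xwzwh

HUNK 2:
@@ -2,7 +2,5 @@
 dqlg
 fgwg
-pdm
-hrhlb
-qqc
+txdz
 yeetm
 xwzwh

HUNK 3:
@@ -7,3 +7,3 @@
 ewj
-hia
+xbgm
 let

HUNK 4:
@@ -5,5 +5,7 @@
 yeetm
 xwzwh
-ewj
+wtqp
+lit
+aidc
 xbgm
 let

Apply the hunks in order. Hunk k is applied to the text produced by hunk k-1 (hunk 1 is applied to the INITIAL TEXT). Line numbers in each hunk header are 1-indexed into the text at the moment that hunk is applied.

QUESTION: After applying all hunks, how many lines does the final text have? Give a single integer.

Answer: 12

Derivation:
Hunk 1: at line 5 remove [nmqe] add [qqc,yeetm] -> 12 lines: ofz dqlg fgwg pdm hrhlb qqc yeetm xwzwh ewj hia let vzm
Hunk 2: at line 2 remove [pdm,hrhlb,qqc] add [txdz] -> 10 lines: ofz dqlg fgwg txdz yeetm xwzwh ewj hia let vzm
Hunk 3: at line 7 remove [hia] add [xbgm] -> 10 lines: ofz dqlg fgwg txdz yeetm xwzwh ewj xbgm let vzm
Hunk 4: at line 5 remove [ewj] add [wtqp,lit,aidc] -> 12 lines: ofz dqlg fgwg txdz yeetm xwzwh wtqp lit aidc xbgm let vzm
Final line count: 12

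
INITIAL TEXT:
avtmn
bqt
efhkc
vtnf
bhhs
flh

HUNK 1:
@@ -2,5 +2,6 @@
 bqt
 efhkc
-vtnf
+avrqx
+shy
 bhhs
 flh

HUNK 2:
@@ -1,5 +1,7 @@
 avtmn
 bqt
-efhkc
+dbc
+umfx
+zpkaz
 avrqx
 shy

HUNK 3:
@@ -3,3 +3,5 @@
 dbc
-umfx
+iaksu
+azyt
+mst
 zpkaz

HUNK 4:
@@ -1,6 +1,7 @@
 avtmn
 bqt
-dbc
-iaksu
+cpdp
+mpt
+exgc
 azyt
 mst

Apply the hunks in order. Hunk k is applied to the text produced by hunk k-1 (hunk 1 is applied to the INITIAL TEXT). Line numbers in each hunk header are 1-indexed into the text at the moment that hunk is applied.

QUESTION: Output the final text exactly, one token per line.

Answer: avtmn
bqt
cpdp
mpt
exgc
azyt
mst
zpkaz
avrqx
shy
bhhs
flh

Derivation:
Hunk 1: at line 2 remove [vtnf] add [avrqx,shy] -> 7 lines: avtmn bqt efhkc avrqx shy bhhs flh
Hunk 2: at line 1 remove [efhkc] add [dbc,umfx,zpkaz] -> 9 lines: avtmn bqt dbc umfx zpkaz avrqx shy bhhs flh
Hunk 3: at line 3 remove [umfx] add [iaksu,azyt,mst] -> 11 lines: avtmn bqt dbc iaksu azyt mst zpkaz avrqx shy bhhs flh
Hunk 4: at line 1 remove [dbc,iaksu] add [cpdp,mpt,exgc] -> 12 lines: avtmn bqt cpdp mpt exgc azyt mst zpkaz avrqx shy bhhs flh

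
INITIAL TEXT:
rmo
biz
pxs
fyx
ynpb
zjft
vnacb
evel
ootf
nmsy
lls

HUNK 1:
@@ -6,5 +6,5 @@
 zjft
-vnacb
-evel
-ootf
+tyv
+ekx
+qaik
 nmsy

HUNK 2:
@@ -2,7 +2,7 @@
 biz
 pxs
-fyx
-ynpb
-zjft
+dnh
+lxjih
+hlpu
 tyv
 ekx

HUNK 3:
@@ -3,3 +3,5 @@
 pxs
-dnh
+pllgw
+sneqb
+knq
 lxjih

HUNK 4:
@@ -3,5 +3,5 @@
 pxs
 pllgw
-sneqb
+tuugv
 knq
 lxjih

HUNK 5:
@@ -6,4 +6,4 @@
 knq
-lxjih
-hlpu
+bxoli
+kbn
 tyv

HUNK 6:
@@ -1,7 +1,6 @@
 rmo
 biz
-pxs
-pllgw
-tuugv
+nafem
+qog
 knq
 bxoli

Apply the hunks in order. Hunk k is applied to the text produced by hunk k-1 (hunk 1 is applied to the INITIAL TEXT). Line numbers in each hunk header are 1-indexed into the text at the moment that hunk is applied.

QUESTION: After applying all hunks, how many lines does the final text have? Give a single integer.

Answer: 12

Derivation:
Hunk 1: at line 6 remove [vnacb,evel,ootf] add [tyv,ekx,qaik] -> 11 lines: rmo biz pxs fyx ynpb zjft tyv ekx qaik nmsy lls
Hunk 2: at line 2 remove [fyx,ynpb,zjft] add [dnh,lxjih,hlpu] -> 11 lines: rmo biz pxs dnh lxjih hlpu tyv ekx qaik nmsy lls
Hunk 3: at line 3 remove [dnh] add [pllgw,sneqb,knq] -> 13 lines: rmo biz pxs pllgw sneqb knq lxjih hlpu tyv ekx qaik nmsy lls
Hunk 4: at line 3 remove [sneqb] add [tuugv] -> 13 lines: rmo biz pxs pllgw tuugv knq lxjih hlpu tyv ekx qaik nmsy lls
Hunk 5: at line 6 remove [lxjih,hlpu] add [bxoli,kbn] -> 13 lines: rmo biz pxs pllgw tuugv knq bxoli kbn tyv ekx qaik nmsy lls
Hunk 6: at line 1 remove [pxs,pllgw,tuugv] add [nafem,qog] -> 12 lines: rmo biz nafem qog knq bxoli kbn tyv ekx qaik nmsy lls
Final line count: 12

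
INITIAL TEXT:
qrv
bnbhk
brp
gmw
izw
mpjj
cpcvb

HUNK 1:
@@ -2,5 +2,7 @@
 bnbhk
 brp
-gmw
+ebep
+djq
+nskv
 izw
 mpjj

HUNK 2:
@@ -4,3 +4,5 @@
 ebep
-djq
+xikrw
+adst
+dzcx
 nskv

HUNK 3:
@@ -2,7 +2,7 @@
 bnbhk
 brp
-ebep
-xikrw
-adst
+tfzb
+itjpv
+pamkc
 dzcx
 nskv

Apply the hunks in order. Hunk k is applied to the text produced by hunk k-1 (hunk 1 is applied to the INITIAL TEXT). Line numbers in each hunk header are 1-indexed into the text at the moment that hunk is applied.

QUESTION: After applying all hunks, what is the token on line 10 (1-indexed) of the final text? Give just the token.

Hunk 1: at line 2 remove [gmw] add [ebep,djq,nskv] -> 9 lines: qrv bnbhk brp ebep djq nskv izw mpjj cpcvb
Hunk 2: at line 4 remove [djq] add [xikrw,adst,dzcx] -> 11 lines: qrv bnbhk brp ebep xikrw adst dzcx nskv izw mpjj cpcvb
Hunk 3: at line 2 remove [ebep,xikrw,adst] add [tfzb,itjpv,pamkc] -> 11 lines: qrv bnbhk brp tfzb itjpv pamkc dzcx nskv izw mpjj cpcvb
Final line 10: mpjj

Answer: mpjj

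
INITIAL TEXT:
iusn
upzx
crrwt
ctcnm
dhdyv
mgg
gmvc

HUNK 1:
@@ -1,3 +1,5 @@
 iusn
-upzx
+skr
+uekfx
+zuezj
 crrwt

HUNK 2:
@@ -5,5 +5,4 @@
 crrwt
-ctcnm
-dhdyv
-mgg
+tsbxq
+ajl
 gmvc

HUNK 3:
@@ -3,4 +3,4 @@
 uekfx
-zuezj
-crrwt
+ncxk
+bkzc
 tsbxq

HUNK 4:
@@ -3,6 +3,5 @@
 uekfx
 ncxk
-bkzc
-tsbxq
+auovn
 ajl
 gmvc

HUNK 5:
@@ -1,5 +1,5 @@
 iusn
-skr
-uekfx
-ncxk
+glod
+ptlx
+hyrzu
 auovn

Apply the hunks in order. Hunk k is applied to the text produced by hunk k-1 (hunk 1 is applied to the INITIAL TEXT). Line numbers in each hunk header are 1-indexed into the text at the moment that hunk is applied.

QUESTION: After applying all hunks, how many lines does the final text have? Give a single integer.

Hunk 1: at line 1 remove [upzx] add [skr,uekfx,zuezj] -> 9 lines: iusn skr uekfx zuezj crrwt ctcnm dhdyv mgg gmvc
Hunk 2: at line 5 remove [ctcnm,dhdyv,mgg] add [tsbxq,ajl] -> 8 lines: iusn skr uekfx zuezj crrwt tsbxq ajl gmvc
Hunk 3: at line 3 remove [zuezj,crrwt] add [ncxk,bkzc] -> 8 lines: iusn skr uekfx ncxk bkzc tsbxq ajl gmvc
Hunk 4: at line 3 remove [bkzc,tsbxq] add [auovn] -> 7 lines: iusn skr uekfx ncxk auovn ajl gmvc
Hunk 5: at line 1 remove [skr,uekfx,ncxk] add [glod,ptlx,hyrzu] -> 7 lines: iusn glod ptlx hyrzu auovn ajl gmvc
Final line count: 7

Answer: 7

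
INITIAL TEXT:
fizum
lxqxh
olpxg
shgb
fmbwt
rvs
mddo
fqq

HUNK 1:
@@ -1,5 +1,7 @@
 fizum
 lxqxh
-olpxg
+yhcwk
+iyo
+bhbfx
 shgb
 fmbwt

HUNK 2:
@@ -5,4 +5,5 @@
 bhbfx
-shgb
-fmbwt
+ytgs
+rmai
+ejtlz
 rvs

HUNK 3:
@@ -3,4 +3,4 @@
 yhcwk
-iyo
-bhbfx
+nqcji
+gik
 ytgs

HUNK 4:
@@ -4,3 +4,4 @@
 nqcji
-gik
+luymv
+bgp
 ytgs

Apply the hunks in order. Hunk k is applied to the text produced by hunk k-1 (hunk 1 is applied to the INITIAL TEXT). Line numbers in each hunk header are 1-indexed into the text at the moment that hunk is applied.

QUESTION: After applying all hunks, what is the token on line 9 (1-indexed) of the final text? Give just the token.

Answer: ejtlz

Derivation:
Hunk 1: at line 1 remove [olpxg] add [yhcwk,iyo,bhbfx] -> 10 lines: fizum lxqxh yhcwk iyo bhbfx shgb fmbwt rvs mddo fqq
Hunk 2: at line 5 remove [shgb,fmbwt] add [ytgs,rmai,ejtlz] -> 11 lines: fizum lxqxh yhcwk iyo bhbfx ytgs rmai ejtlz rvs mddo fqq
Hunk 3: at line 3 remove [iyo,bhbfx] add [nqcji,gik] -> 11 lines: fizum lxqxh yhcwk nqcji gik ytgs rmai ejtlz rvs mddo fqq
Hunk 4: at line 4 remove [gik] add [luymv,bgp] -> 12 lines: fizum lxqxh yhcwk nqcji luymv bgp ytgs rmai ejtlz rvs mddo fqq
Final line 9: ejtlz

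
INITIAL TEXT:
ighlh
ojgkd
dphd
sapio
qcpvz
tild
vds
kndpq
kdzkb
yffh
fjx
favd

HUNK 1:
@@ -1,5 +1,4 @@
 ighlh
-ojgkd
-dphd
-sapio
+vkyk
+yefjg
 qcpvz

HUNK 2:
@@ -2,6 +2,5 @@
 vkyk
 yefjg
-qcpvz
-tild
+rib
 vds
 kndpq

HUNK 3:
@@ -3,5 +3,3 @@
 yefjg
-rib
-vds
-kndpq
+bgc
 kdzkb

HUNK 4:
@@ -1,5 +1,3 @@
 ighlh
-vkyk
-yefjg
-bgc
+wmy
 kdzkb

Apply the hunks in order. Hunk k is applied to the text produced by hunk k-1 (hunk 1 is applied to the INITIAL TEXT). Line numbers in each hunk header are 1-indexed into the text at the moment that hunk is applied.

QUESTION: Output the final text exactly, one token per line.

Hunk 1: at line 1 remove [ojgkd,dphd,sapio] add [vkyk,yefjg] -> 11 lines: ighlh vkyk yefjg qcpvz tild vds kndpq kdzkb yffh fjx favd
Hunk 2: at line 2 remove [qcpvz,tild] add [rib] -> 10 lines: ighlh vkyk yefjg rib vds kndpq kdzkb yffh fjx favd
Hunk 3: at line 3 remove [rib,vds,kndpq] add [bgc] -> 8 lines: ighlh vkyk yefjg bgc kdzkb yffh fjx favd
Hunk 4: at line 1 remove [vkyk,yefjg,bgc] add [wmy] -> 6 lines: ighlh wmy kdzkb yffh fjx favd

Answer: ighlh
wmy
kdzkb
yffh
fjx
favd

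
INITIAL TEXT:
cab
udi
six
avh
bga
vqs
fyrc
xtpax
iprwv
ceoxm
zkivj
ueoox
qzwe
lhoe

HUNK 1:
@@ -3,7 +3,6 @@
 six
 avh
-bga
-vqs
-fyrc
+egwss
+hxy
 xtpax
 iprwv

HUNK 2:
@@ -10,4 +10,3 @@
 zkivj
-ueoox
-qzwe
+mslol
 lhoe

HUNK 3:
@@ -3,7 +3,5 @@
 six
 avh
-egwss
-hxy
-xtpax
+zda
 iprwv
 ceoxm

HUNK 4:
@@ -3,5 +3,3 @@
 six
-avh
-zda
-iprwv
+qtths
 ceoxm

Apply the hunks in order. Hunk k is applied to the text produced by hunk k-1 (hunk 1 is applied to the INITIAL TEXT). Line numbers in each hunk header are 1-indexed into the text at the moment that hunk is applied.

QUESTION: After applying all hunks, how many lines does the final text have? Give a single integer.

Hunk 1: at line 3 remove [bga,vqs,fyrc] add [egwss,hxy] -> 13 lines: cab udi six avh egwss hxy xtpax iprwv ceoxm zkivj ueoox qzwe lhoe
Hunk 2: at line 10 remove [ueoox,qzwe] add [mslol] -> 12 lines: cab udi six avh egwss hxy xtpax iprwv ceoxm zkivj mslol lhoe
Hunk 3: at line 3 remove [egwss,hxy,xtpax] add [zda] -> 10 lines: cab udi six avh zda iprwv ceoxm zkivj mslol lhoe
Hunk 4: at line 3 remove [avh,zda,iprwv] add [qtths] -> 8 lines: cab udi six qtths ceoxm zkivj mslol lhoe
Final line count: 8

Answer: 8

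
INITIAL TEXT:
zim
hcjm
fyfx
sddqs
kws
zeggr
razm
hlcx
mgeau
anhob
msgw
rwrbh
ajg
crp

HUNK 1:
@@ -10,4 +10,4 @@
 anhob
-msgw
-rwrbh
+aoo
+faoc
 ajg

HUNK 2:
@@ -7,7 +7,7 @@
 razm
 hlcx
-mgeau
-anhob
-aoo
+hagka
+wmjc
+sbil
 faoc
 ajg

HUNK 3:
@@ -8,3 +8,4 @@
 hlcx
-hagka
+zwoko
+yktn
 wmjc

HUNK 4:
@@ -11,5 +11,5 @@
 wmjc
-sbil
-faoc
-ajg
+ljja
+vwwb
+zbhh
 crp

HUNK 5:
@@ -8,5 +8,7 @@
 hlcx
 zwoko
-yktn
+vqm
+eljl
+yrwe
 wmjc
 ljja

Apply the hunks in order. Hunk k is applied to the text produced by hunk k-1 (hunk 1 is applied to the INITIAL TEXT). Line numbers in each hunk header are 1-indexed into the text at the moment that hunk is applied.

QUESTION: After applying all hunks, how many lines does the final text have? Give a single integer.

Answer: 17

Derivation:
Hunk 1: at line 10 remove [msgw,rwrbh] add [aoo,faoc] -> 14 lines: zim hcjm fyfx sddqs kws zeggr razm hlcx mgeau anhob aoo faoc ajg crp
Hunk 2: at line 7 remove [mgeau,anhob,aoo] add [hagka,wmjc,sbil] -> 14 lines: zim hcjm fyfx sddqs kws zeggr razm hlcx hagka wmjc sbil faoc ajg crp
Hunk 3: at line 8 remove [hagka] add [zwoko,yktn] -> 15 lines: zim hcjm fyfx sddqs kws zeggr razm hlcx zwoko yktn wmjc sbil faoc ajg crp
Hunk 4: at line 11 remove [sbil,faoc,ajg] add [ljja,vwwb,zbhh] -> 15 lines: zim hcjm fyfx sddqs kws zeggr razm hlcx zwoko yktn wmjc ljja vwwb zbhh crp
Hunk 5: at line 8 remove [yktn] add [vqm,eljl,yrwe] -> 17 lines: zim hcjm fyfx sddqs kws zeggr razm hlcx zwoko vqm eljl yrwe wmjc ljja vwwb zbhh crp
Final line count: 17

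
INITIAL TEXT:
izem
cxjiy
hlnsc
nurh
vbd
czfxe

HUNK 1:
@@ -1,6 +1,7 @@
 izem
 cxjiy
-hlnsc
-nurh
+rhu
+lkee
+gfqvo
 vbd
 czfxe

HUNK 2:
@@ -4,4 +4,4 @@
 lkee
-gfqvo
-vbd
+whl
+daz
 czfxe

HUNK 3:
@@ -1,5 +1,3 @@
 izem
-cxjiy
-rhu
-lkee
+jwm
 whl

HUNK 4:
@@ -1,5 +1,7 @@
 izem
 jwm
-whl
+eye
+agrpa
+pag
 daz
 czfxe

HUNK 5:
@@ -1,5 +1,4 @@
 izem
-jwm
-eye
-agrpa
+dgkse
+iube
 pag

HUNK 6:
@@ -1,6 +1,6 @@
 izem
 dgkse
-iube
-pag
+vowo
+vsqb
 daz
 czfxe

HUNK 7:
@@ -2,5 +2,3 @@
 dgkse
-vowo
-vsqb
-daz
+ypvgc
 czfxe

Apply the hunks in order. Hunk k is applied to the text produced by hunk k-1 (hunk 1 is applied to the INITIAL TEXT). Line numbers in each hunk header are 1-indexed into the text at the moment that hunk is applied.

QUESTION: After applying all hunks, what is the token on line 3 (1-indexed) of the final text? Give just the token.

Hunk 1: at line 1 remove [hlnsc,nurh] add [rhu,lkee,gfqvo] -> 7 lines: izem cxjiy rhu lkee gfqvo vbd czfxe
Hunk 2: at line 4 remove [gfqvo,vbd] add [whl,daz] -> 7 lines: izem cxjiy rhu lkee whl daz czfxe
Hunk 3: at line 1 remove [cxjiy,rhu,lkee] add [jwm] -> 5 lines: izem jwm whl daz czfxe
Hunk 4: at line 1 remove [whl] add [eye,agrpa,pag] -> 7 lines: izem jwm eye agrpa pag daz czfxe
Hunk 5: at line 1 remove [jwm,eye,agrpa] add [dgkse,iube] -> 6 lines: izem dgkse iube pag daz czfxe
Hunk 6: at line 1 remove [iube,pag] add [vowo,vsqb] -> 6 lines: izem dgkse vowo vsqb daz czfxe
Hunk 7: at line 2 remove [vowo,vsqb,daz] add [ypvgc] -> 4 lines: izem dgkse ypvgc czfxe
Final line 3: ypvgc

Answer: ypvgc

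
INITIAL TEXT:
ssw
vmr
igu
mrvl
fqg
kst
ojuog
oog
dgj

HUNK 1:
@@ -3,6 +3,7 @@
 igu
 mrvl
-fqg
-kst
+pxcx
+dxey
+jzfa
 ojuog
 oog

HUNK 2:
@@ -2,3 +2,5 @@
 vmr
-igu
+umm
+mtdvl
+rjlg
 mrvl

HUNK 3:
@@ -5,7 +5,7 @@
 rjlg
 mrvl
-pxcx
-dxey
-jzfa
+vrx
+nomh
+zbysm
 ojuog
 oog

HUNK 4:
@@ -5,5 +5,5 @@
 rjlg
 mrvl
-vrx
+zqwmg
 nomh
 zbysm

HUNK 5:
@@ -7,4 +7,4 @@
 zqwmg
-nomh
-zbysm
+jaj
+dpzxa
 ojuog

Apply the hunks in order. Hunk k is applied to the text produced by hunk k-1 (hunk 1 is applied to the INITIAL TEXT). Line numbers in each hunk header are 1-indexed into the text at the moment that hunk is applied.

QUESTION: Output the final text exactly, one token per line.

Hunk 1: at line 3 remove [fqg,kst] add [pxcx,dxey,jzfa] -> 10 lines: ssw vmr igu mrvl pxcx dxey jzfa ojuog oog dgj
Hunk 2: at line 2 remove [igu] add [umm,mtdvl,rjlg] -> 12 lines: ssw vmr umm mtdvl rjlg mrvl pxcx dxey jzfa ojuog oog dgj
Hunk 3: at line 5 remove [pxcx,dxey,jzfa] add [vrx,nomh,zbysm] -> 12 lines: ssw vmr umm mtdvl rjlg mrvl vrx nomh zbysm ojuog oog dgj
Hunk 4: at line 5 remove [vrx] add [zqwmg] -> 12 lines: ssw vmr umm mtdvl rjlg mrvl zqwmg nomh zbysm ojuog oog dgj
Hunk 5: at line 7 remove [nomh,zbysm] add [jaj,dpzxa] -> 12 lines: ssw vmr umm mtdvl rjlg mrvl zqwmg jaj dpzxa ojuog oog dgj

Answer: ssw
vmr
umm
mtdvl
rjlg
mrvl
zqwmg
jaj
dpzxa
ojuog
oog
dgj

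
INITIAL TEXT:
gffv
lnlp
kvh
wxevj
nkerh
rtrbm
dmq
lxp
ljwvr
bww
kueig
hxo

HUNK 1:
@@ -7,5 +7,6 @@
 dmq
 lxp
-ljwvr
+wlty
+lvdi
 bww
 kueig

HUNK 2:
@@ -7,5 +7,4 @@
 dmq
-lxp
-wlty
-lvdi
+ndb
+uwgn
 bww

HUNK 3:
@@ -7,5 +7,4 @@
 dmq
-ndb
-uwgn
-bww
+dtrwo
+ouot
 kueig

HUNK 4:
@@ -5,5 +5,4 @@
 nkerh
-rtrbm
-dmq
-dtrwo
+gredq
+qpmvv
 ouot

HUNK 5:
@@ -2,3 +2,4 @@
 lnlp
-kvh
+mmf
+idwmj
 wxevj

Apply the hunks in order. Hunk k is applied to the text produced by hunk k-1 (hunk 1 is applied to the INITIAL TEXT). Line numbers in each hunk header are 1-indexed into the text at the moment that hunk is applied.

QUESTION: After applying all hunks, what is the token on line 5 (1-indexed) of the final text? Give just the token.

Hunk 1: at line 7 remove [ljwvr] add [wlty,lvdi] -> 13 lines: gffv lnlp kvh wxevj nkerh rtrbm dmq lxp wlty lvdi bww kueig hxo
Hunk 2: at line 7 remove [lxp,wlty,lvdi] add [ndb,uwgn] -> 12 lines: gffv lnlp kvh wxevj nkerh rtrbm dmq ndb uwgn bww kueig hxo
Hunk 3: at line 7 remove [ndb,uwgn,bww] add [dtrwo,ouot] -> 11 lines: gffv lnlp kvh wxevj nkerh rtrbm dmq dtrwo ouot kueig hxo
Hunk 4: at line 5 remove [rtrbm,dmq,dtrwo] add [gredq,qpmvv] -> 10 lines: gffv lnlp kvh wxevj nkerh gredq qpmvv ouot kueig hxo
Hunk 5: at line 2 remove [kvh] add [mmf,idwmj] -> 11 lines: gffv lnlp mmf idwmj wxevj nkerh gredq qpmvv ouot kueig hxo
Final line 5: wxevj

Answer: wxevj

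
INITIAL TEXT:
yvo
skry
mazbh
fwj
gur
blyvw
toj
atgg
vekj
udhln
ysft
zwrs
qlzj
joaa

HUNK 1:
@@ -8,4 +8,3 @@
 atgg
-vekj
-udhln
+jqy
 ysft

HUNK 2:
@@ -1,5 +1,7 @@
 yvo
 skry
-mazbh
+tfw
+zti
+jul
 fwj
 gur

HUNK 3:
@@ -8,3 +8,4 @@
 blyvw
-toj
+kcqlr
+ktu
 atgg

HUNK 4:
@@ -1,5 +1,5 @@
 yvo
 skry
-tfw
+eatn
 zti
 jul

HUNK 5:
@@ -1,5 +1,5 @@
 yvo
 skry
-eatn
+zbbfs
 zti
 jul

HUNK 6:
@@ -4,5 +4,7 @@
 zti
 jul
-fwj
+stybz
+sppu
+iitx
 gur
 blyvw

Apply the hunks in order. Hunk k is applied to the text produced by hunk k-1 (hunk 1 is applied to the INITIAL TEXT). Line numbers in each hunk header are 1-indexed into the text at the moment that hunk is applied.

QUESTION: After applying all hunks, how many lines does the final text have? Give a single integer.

Hunk 1: at line 8 remove [vekj,udhln] add [jqy] -> 13 lines: yvo skry mazbh fwj gur blyvw toj atgg jqy ysft zwrs qlzj joaa
Hunk 2: at line 1 remove [mazbh] add [tfw,zti,jul] -> 15 lines: yvo skry tfw zti jul fwj gur blyvw toj atgg jqy ysft zwrs qlzj joaa
Hunk 3: at line 8 remove [toj] add [kcqlr,ktu] -> 16 lines: yvo skry tfw zti jul fwj gur blyvw kcqlr ktu atgg jqy ysft zwrs qlzj joaa
Hunk 4: at line 1 remove [tfw] add [eatn] -> 16 lines: yvo skry eatn zti jul fwj gur blyvw kcqlr ktu atgg jqy ysft zwrs qlzj joaa
Hunk 5: at line 1 remove [eatn] add [zbbfs] -> 16 lines: yvo skry zbbfs zti jul fwj gur blyvw kcqlr ktu atgg jqy ysft zwrs qlzj joaa
Hunk 6: at line 4 remove [fwj] add [stybz,sppu,iitx] -> 18 lines: yvo skry zbbfs zti jul stybz sppu iitx gur blyvw kcqlr ktu atgg jqy ysft zwrs qlzj joaa
Final line count: 18

Answer: 18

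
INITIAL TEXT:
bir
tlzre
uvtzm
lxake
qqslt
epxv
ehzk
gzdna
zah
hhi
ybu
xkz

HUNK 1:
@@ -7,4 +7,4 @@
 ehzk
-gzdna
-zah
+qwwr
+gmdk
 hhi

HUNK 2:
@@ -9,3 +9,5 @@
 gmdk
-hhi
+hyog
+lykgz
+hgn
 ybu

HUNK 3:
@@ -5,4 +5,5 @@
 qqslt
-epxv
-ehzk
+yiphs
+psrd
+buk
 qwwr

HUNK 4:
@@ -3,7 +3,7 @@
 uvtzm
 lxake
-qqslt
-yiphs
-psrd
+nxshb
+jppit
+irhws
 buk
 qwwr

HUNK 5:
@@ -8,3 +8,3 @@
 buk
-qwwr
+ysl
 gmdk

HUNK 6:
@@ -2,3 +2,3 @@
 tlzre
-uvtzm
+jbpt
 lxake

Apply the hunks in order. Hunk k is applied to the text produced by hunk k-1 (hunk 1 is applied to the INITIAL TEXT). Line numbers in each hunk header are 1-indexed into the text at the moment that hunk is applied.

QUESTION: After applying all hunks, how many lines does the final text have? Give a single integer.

Hunk 1: at line 7 remove [gzdna,zah] add [qwwr,gmdk] -> 12 lines: bir tlzre uvtzm lxake qqslt epxv ehzk qwwr gmdk hhi ybu xkz
Hunk 2: at line 9 remove [hhi] add [hyog,lykgz,hgn] -> 14 lines: bir tlzre uvtzm lxake qqslt epxv ehzk qwwr gmdk hyog lykgz hgn ybu xkz
Hunk 3: at line 5 remove [epxv,ehzk] add [yiphs,psrd,buk] -> 15 lines: bir tlzre uvtzm lxake qqslt yiphs psrd buk qwwr gmdk hyog lykgz hgn ybu xkz
Hunk 4: at line 3 remove [qqslt,yiphs,psrd] add [nxshb,jppit,irhws] -> 15 lines: bir tlzre uvtzm lxake nxshb jppit irhws buk qwwr gmdk hyog lykgz hgn ybu xkz
Hunk 5: at line 8 remove [qwwr] add [ysl] -> 15 lines: bir tlzre uvtzm lxake nxshb jppit irhws buk ysl gmdk hyog lykgz hgn ybu xkz
Hunk 6: at line 2 remove [uvtzm] add [jbpt] -> 15 lines: bir tlzre jbpt lxake nxshb jppit irhws buk ysl gmdk hyog lykgz hgn ybu xkz
Final line count: 15

Answer: 15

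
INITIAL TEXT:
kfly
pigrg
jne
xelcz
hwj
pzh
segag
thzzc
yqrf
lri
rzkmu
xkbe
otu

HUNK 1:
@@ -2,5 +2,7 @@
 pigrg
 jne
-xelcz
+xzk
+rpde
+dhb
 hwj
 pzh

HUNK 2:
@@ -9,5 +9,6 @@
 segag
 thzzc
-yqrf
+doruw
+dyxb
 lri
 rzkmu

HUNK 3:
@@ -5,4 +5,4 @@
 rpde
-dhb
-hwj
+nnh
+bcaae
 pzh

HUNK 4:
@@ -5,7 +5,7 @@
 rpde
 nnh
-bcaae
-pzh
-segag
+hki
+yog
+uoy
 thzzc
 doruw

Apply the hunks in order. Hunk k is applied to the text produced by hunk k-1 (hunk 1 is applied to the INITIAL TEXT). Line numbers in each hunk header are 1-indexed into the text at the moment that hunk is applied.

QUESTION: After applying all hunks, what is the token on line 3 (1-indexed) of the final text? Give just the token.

Hunk 1: at line 2 remove [xelcz] add [xzk,rpde,dhb] -> 15 lines: kfly pigrg jne xzk rpde dhb hwj pzh segag thzzc yqrf lri rzkmu xkbe otu
Hunk 2: at line 9 remove [yqrf] add [doruw,dyxb] -> 16 lines: kfly pigrg jne xzk rpde dhb hwj pzh segag thzzc doruw dyxb lri rzkmu xkbe otu
Hunk 3: at line 5 remove [dhb,hwj] add [nnh,bcaae] -> 16 lines: kfly pigrg jne xzk rpde nnh bcaae pzh segag thzzc doruw dyxb lri rzkmu xkbe otu
Hunk 4: at line 5 remove [bcaae,pzh,segag] add [hki,yog,uoy] -> 16 lines: kfly pigrg jne xzk rpde nnh hki yog uoy thzzc doruw dyxb lri rzkmu xkbe otu
Final line 3: jne

Answer: jne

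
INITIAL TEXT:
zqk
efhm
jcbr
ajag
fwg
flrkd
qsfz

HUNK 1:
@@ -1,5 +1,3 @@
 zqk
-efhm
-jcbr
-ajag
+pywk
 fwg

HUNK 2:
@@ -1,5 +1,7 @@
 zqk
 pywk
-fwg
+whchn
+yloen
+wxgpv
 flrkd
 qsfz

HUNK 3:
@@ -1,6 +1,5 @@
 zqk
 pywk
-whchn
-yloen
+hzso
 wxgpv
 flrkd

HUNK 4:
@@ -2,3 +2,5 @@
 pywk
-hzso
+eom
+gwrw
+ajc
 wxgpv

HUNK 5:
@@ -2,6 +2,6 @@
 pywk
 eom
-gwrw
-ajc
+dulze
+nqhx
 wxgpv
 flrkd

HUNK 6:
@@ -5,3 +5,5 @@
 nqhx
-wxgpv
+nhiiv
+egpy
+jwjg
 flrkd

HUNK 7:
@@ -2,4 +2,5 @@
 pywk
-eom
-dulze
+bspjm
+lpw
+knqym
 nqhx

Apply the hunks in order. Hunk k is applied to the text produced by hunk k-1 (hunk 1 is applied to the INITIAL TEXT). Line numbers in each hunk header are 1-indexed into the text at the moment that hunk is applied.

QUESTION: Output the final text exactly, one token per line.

Answer: zqk
pywk
bspjm
lpw
knqym
nqhx
nhiiv
egpy
jwjg
flrkd
qsfz

Derivation:
Hunk 1: at line 1 remove [efhm,jcbr,ajag] add [pywk] -> 5 lines: zqk pywk fwg flrkd qsfz
Hunk 2: at line 1 remove [fwg] add [whchn,yloen,wxgpv] -> 7 lines: zqk pywk whchn yloen wxgpv flrkd qsfz
Hunk 3: at line 1 remove [whchn,yloen] add [hzso] -> 6 lines: zqk pywk hzso wxgpv flrkd qsfz
Hunk 4: at line 2 remove [hzso] add [eom,gwrw,ajc] -> 8 lines: zqk pywk eom gwrw ajc wxgpv flrkd qsfz
Hunk 5: at line 2 remove [gwrw,ajc] add [dulze,nqhx] -> 8 lines: zqk pywk eom dulze nqhx wxgpv flrkd qsfz
Hunk 6: at line 5 remove [wxgpv] add [nhiiv,egpy,jwjg] -> 10 lines: zqk pywk eom dulze nqhx nhiiv egpy jwjg flrkd qsfz
Hunk 7: at line 2 remove [eom,dulze] add [bspjm,lpw,knqym] -> 11 lines: zqk pywk bspjm lpw knqym nqhx nhiiv egpy jwjg flrkd qsfz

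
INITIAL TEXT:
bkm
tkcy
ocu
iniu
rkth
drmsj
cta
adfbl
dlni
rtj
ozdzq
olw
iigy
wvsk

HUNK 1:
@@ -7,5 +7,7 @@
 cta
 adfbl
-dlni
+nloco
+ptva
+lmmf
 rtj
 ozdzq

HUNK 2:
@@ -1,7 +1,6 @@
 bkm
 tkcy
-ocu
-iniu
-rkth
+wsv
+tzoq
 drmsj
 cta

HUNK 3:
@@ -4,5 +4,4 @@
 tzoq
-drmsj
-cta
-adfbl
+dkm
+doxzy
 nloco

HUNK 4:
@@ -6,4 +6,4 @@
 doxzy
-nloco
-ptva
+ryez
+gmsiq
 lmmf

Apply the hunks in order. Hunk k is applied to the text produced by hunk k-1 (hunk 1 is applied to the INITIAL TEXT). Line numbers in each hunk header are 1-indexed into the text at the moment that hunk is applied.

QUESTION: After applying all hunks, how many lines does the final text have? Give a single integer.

Answer: 14

Derivation:
Hunk 1: at line 7 remove [dlni] add [nloco,ptva,lmmf] -> 16 lines: bkm tkcy ocu iniu rkth drmsj cta adfbl nloco ptva lmmf rtj ozdzq olw iigy wvsk
Hunk 2: at line 1 remove [ocu,iniu,rkth] add [wsv,tzoq] -> 15 lines: bkm tkcy wsv tzoq drmsj cta adfbl nloco ptva lmmf rtj ozdzq olw iigy wvsk
Hunk 3: at line 4 remove [drmsj,cta,adfbl] add [dkm,doxzy] -> 14 lines: bkm tkcy wsv tzoq dkm doxzy nloco ptva lmmf rtj ozdzq olw iigy wvsk
Hunk 4: at line 6 remove [nloco,ptva] add [ryez,gmsiq] -> 14 lines: bkm tkcy wsv tzoq dkm doxzy ryez gmsiq lmmf rtj ozdzq olw iigy wvsk
Final line count: 14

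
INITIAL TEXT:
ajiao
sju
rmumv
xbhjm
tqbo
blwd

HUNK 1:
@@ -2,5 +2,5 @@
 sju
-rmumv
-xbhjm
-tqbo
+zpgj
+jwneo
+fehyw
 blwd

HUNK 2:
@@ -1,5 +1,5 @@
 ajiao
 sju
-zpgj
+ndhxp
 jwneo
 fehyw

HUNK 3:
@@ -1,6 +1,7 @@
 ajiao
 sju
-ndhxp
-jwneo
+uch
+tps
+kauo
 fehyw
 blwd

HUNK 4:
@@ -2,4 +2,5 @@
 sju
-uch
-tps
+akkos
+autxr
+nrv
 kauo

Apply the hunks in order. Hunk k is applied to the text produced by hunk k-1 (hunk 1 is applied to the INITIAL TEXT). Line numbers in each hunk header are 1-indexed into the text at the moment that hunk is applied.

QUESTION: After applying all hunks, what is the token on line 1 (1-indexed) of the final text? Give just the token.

Hunk 1: at line 2 remove [rmumv,xbhjm,tqbo] add [zpgj,jwneo,fehyw] -> 6 lines: ajiao sju zpgj jwneo fehyw blwd
Hunk 2: at line 1 remove [zpgj] add [ndhxp] -> 6 lines: ajiao sju ndhxp jwneo fehyw blwd
Hunk 3: at line 1 remove [ndhxp,jwneo] add [uch,tps,kauo] -> 7 lines: ajiao sju uch tps kauo fehyw blwd
Hunk 4: at line 2 remove [uch,tps] add [akkos,autxr,nrv] -> 8 lines: ajiao sju akkos autxr nrv kauo fehyw blwd
Final line 1: ajiao

Answer: ajiao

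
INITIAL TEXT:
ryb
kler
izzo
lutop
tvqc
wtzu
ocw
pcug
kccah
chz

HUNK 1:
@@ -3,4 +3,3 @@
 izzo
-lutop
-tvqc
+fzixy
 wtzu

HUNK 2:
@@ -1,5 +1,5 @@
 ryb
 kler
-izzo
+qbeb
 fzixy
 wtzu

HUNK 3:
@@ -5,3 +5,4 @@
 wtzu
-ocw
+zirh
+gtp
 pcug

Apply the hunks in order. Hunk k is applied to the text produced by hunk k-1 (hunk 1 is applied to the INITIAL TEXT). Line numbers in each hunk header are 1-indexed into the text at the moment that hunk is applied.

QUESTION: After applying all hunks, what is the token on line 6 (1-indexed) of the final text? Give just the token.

Answer: zirh

Derivation:
Hunk 1: at line 3 remove [lutop,tvqc] add [fzixy] -> 9 lines: ryb kler izzo fzixy wtzu ocw pcug kccah chz
Hunk 2: at line 1 remove [izzo] add [qbeb] -> 9 lines: ryb kler qbeb fzixy wtzu ocw pcug kccah chz
Hunk 3: at line 5 remove [ocw] add [zirh,gtp] -> 10 lines: ryb kler qbeb fzixy wtzu zirh gtp pcug kccah chz
Final line 6: zirh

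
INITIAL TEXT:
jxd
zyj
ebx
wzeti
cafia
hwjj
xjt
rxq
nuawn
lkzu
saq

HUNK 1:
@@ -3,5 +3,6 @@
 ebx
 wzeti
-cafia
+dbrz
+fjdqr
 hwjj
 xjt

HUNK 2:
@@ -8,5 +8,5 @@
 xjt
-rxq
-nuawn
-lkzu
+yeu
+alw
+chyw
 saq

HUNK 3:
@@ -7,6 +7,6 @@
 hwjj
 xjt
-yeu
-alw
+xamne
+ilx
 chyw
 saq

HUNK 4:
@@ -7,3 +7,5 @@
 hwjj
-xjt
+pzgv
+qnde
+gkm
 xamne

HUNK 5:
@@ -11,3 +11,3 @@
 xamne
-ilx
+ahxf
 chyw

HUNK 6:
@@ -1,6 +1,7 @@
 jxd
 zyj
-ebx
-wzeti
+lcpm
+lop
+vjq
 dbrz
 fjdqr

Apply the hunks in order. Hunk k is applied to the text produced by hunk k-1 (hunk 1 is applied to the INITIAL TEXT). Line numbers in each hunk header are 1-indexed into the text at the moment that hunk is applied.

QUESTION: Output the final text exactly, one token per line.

Hunk 1: at line 3 remove [cafia] add [dbrz,fjdqr] -> 12 lines: jxd zyj ebx wzeti dbrz fjdqr hwjj xjt rxq nuawn lkzu saq
Hunk 2: at line 8 remove [rxq,nuawn,lkzu] add [yeu,alw,chyw] -> 12 lines: jxd zyj ebx wzeti dbrz fjdqr hwjj xjt yeu alw chyw saq
Hunk 3: at line 7 remove [yeu,alw] add [xamne,ilx] -> 12 lines: jxd zyj ebx wzeti dbrz fjdqr hwjj xjt xamne ilx chyw saq
Hunk 4: at line 7 remove [xjt] add [pzgv,qnde,gkm] -> 14 lines: jxd zyj ebx wzeti dbrz fjdqr hwjj pzgv qnde gkm xamne ilx chyw saq
Hunk 5: at line 11 remove [ilx] add [ahxf] -> 14 lines: jxd zyj ebx wzeti dbrz fjdqr hwjj pzgv qnde gkm xamne ahxf chyw saq
Hunk 6: at line 1 remove [ebx,wzeti] add [lcpm,lop,vjq] -> 15 lines: jxd zyj lcpm lop vjq dbrz fjdqr hwjj pzgv qnde gkm xamne ahxf chyw saq

Answer: jxd
zyj
lcpm
lop
vjq
dbrz
fjdqr
hwjj
pzgv
qnde
gkm
xamne
ahxf
chyw
saq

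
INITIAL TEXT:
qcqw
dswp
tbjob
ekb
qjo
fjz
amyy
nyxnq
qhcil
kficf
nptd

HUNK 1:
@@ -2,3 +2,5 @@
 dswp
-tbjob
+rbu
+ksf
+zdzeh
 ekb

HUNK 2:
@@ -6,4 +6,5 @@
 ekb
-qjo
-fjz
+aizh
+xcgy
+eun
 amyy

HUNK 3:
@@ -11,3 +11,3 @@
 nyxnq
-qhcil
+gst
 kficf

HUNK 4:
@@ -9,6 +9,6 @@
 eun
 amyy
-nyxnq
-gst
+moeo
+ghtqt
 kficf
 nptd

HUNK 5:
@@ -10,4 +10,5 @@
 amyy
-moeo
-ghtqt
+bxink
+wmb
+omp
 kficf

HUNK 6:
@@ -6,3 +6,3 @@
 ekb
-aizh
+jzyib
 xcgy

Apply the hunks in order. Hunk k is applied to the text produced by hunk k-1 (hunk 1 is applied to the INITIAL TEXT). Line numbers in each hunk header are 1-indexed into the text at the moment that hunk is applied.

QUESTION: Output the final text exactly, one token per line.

Answer: qcqw
dswp
rbu
ksf
zdzeh
ekb
jzyib
xcgy
eun
amyy
bxink
wmb
omp
kficf
nptd

Derivation:
Hunk 1: at line 2 remove [tbjob] add [rbu,ksf,zdzeh] -> 13 lines: qcqw dswp rbu ksf zdzeh ekb qjo fjz amyy nyxnq qhcil kficf nptd
Hunk 2: at line 6 remove [qjo,fjz] add [aizh,xcgy,eun] -> 14 lines: qcqw dswp rbu ksf zdzeh ekb aizh xcgy eun amyy nyxnq qhcil kficf nptd
Hunk 3: at line 11 remove [qhcil] add [gst] -> 14 lines: qcqw dswp rbu ksf zdzeh ekb aizh xcgy eun amyy nyxnq gst kficf nptd
Hunk 4: at line 9 remove [nyxnq,gst] add [moeo,ghtqt] -> 14 lines: qcqw dswp rbu ksf zdzeh ekb aizh xcgy eun amyy moeo ghtqt kficf nptd
Hunk 5: at line 10 remove [moeo,ghtqt] add [bxink,wmb,omp] -> 15 lines: qcqw dswp rbu ksf zdzeh ekb aizh xcgy eun amyy bxink wmb omp kficf nptd
Hunk 6: at line 6 remove [aizh] add [jzyib] -> 15 lines: qcqw dswp rbu ksf zdzeh ekb jzyib xcgy eun amyy bxink wmb omp kficf nptd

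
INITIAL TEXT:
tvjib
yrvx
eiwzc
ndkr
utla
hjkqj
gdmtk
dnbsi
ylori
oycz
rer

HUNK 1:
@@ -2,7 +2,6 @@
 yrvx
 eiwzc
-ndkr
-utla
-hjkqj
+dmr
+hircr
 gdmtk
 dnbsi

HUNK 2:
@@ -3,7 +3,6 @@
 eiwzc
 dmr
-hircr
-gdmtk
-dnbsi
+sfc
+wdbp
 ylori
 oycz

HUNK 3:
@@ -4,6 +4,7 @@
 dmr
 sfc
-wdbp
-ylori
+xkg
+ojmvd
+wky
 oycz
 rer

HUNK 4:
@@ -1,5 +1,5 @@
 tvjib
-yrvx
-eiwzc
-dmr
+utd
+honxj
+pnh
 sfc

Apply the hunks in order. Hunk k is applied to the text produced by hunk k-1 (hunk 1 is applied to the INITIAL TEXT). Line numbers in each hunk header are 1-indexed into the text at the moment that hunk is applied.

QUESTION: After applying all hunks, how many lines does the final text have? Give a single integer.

Hunk 1: at line 2 remove [ndkr,utla,hjkqj] add [dmr,hircr] -> 10 lines: tvjib yrvx eiwzc dmr hircr gdmtk dnbsi ylori oycz rer
Hunk 2: at line 3 remove [hircr,gdmtk,dnbsi] add [sfc,wdbp] -> 9 lines: tvjib yrvx eiwzc dmr sfc wdbp ylori oycz rer
Hunk 3: at line 4 remove [wdbp,ylori] add [xkg,ojmvd,wky] -> 10 lines: tvjib yrvx eiwzc dmr sfc xkg ojmvd wky oycz rer
Hunk 4: at line 1 remove [yrvx,eiwzc,dmr] add [utd,honxj,pnh] -> 10 lines: tvjib utd honxj pnh sfc xkg ojmvd wky oycz rer
Final line count: 10

Answer: 10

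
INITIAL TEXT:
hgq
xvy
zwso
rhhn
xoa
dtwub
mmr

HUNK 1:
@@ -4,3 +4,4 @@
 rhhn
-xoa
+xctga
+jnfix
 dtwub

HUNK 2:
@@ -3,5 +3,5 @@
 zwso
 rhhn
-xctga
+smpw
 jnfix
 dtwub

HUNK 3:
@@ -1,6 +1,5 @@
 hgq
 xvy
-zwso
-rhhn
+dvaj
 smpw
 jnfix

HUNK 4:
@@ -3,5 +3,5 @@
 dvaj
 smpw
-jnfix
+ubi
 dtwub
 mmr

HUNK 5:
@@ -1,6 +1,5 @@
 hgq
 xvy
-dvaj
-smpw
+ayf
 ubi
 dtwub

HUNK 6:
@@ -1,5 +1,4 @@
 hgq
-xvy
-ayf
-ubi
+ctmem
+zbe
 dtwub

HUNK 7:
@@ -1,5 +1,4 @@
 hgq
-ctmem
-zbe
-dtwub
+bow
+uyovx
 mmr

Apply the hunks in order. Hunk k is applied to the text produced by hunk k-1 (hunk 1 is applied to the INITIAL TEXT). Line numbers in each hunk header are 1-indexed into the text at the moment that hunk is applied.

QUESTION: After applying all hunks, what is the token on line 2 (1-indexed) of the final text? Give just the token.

Answer: bow

Derivation:
Hunk 1: at line 4 remove [xoa] add [xctga,jnfix] -> 8 lines: hgq xvy zwso rhhn xctga jnfix dtwub mmr
Hunk 2: at line 3 remove [xctga] add [smpw] -> 8 lines: hgq xvy zwso rhhn smpw jnfix dtwub mmr
Hunk 3: at line 1 remove [zwso,rhhn] add [dvaj] -> 7 lines: hgq xvy dvaj smpw jnfix dtwub mmr
Hunk 4: at line 3 remove [jnfix] add [ubi] -> 7 lines: hgq xvy dvaj smpw ubi dtwub mmr
Hunk 5: at line 1 remove [dvaj,smpw] add [ayf] -> 6 lines: hgq xvy ayf ubi dtwub mmr
Hunk 6: at line 1 remove [xvy,ayf,ubi] add [ctmem,zbe] -> 5 lines: hgq ctmem zbe dtwub mmr
Hunk 7: at line 1 remove [ctmem,zbe,dtwub] add [bow,uyovx] -> 4 lines: hgq bow uyovx mmr
Final line 2: bow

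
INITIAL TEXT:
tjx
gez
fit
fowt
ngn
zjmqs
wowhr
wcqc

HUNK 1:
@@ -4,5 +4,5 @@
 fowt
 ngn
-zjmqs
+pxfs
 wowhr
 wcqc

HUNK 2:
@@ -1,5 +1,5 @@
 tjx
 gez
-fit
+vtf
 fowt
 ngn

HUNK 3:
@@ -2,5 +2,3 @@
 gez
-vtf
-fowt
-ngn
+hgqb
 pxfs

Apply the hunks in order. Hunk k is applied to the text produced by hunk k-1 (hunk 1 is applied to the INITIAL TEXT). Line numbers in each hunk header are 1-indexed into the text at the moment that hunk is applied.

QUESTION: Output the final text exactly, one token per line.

Answer: tjx
gez
hgqb
pxfs
wowhr
wcqc

Derivation:
Hunk 1: at line 4 remove [zjmqs] add [pxfs] -> 8 lines: tjx gez fit fowt ngn pxfs wowhr wcqc
Hunk 2: at line 1 remove [fit] add [vtf] -> 8 lines: tjx gez vtf fowt ngn pxfs wowhr wcqc
Hunk 3: at line 2 remove [vtf,fowt,ngn] add [hgqb] -> 6 lines: tjx gez hgqb pxfs wowhr wcqc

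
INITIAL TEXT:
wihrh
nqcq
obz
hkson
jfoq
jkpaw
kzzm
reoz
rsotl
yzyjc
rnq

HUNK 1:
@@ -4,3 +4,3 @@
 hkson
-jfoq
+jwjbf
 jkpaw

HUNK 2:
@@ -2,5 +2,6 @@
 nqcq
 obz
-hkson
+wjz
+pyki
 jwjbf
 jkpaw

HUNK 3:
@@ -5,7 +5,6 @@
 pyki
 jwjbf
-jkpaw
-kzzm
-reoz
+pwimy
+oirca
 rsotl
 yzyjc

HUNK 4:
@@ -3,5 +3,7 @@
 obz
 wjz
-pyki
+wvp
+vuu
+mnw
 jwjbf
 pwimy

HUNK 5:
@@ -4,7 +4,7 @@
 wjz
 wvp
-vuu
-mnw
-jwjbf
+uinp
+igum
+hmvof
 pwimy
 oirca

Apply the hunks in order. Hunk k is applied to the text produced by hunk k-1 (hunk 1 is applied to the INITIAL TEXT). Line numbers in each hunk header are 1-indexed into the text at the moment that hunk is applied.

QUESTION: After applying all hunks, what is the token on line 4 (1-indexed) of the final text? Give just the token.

Hunk 1: at line 4 remove [jfoq] add [jwjbf] -> 11 lines: wihrh nqcq obz hkson jwjbf jkpaw kzzm reoz rsotl yzyjc rnq
Hunk 2: at line 2 remove [hkson] add [wjz,pyki] -> 12 lines: wihrh nqcq obz wjz pyki jwjbf jkpaw kzzm reoz rsotl yzyjc rnq
Hunk 3: at line 5 remove [jkpaw,kzzm,reoz] add [pwimy,oirca] -> 11 lines: wihrh nqcq obz wjz pyki jwjbf pwimy oirca rsotl yzyjc rnq
Hunk 4: at line 3 remove [pyki] add [wvp,vuu,mnw] -> 13 lines: wihrh nqcq obz wjz wvp vuu mnw jwjbf pwimy oirca rsotl yzyjc rnq
Hunk 5: at line 4 remove [vuu,mnw,jwjbf] add [uinp,igum,hmvof] -> 13 lines: wihrh nqcq obz wjz wvp uinp igum hmvof pwimy oirca rsotl yzyjc rnq
Final line 4: wjz

Answer: wjz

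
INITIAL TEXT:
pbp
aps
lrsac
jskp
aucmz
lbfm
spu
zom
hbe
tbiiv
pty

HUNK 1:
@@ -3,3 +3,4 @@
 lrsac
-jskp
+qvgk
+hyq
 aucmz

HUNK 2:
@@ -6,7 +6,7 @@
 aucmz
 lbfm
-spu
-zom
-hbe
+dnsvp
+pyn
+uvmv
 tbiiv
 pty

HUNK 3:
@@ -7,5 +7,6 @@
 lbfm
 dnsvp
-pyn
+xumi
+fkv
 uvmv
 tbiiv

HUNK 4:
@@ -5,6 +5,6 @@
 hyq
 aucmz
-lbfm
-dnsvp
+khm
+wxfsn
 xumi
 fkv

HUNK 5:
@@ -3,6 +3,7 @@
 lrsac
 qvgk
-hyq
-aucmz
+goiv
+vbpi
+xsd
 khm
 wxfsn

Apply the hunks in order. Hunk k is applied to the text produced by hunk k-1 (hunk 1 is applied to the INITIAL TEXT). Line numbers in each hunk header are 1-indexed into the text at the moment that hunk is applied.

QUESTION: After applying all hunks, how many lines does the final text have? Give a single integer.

Answer: 14

Derivation:
Hunk 1: at line 3 remove [jskp] add [qvgk,hyq] -> 12 lines: pbp aps lrsac qvgk hyq aucmz lbfm spu zom hbe tbiiv pty
Hunk 2: at line 6 remove [spu,zom,hbe] add [dnsvp,pyn,uvmv] -> 12 lines: pbp aps lrsac qvgk hyq aucmz lbfm dnsvp pyn uvmv tbiiv pty
Hunk 3: at line 7 remove [pyn] add [xumi,fkv] -> 13 lines: pbp aps lrsac qvgk hyq aucmz lbfm dnsvp xumi fkv uvmv tbiiv pty
Hunk 4: at line 5 remove [lbfm,dnsvp] add [khm,wxfsn] -> 13 lines: pbp aps lrsac qvgk hyq aucmz khm wxfsn xumi fkv uvmv tbiiv pty
Hunk 5: at line 3 remove [hyq,aucmz] add [goiv,vbpi,xsd] -> 14 lines: pbp aps lrsac qvgk goiv vbpi xsd khm wxfsn xumi fkv uvmv tbiiv pty
Final line count: 14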